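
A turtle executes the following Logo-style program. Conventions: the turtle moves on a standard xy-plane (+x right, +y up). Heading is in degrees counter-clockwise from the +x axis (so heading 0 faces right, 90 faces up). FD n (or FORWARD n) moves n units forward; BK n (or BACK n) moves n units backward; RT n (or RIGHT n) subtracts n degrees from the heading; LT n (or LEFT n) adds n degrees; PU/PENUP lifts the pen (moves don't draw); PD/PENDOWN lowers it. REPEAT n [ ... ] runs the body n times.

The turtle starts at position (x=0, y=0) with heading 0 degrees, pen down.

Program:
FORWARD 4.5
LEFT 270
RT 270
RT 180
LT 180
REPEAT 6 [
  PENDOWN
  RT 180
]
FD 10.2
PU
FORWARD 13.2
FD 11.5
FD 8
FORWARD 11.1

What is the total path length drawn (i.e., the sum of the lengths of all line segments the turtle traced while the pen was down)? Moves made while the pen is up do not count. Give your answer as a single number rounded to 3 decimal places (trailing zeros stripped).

Executing turtle program step by step:
Start: pos=(0,0), heading=0, pen down
FD 4.5: (0,0) -> (4.5,0) [heading=0, draw]
LT 270: heading 0 -> 270
RT 270: heading 270 -> 0
RT 180: heading 0 -> 180
LT 180: heading 180 -> 0
REPEAT 6 [
  -- iteration 1/6 --
  PD: pen down
  RT 180: heading 0 -> 180
  -- iteration 2/6 --
  PD: pen down
  RT 180: heading 180 -> 0
  -- iteration 3/6 --
  PD: pen down
  RT 180: heading 0 -> 180
  -- iteration 4/6 --
  PD: pen down
  RT 180: heading 180 -> 0
  -- iteration 5/6 --
  PD: pen down
  RT 180: heading 0 -> 180
  -- iteration 6/6 --
  PD: pen down
  RT 180: heading 180 -> 0
]
FD 10.2: (4.5,0) -> (14.7,0) [heading=0, draw]
PU: pen up
FD 13.2: (14.7,0) -> (27.9,0) [heading=0, move]
FD 11.5: (27.9,0) -> (39.4,0) [heading=0, move]
FD 8: (39.4,0) -> (47.4,0) [heading=0, move]
FD 11.1: (47.4,0) -> (58.5,0) [heading=0, move]
Final: pos=(58.5,0), heading=0, 2 segment(s) drawn

Segment lengths:
  seg 1: (0,0) -> (4.5,0), length = 4.5
  seg 2: (4.5,0) -> (14.7,0), length = 10.2
Total = 14.7

Answer: 14.7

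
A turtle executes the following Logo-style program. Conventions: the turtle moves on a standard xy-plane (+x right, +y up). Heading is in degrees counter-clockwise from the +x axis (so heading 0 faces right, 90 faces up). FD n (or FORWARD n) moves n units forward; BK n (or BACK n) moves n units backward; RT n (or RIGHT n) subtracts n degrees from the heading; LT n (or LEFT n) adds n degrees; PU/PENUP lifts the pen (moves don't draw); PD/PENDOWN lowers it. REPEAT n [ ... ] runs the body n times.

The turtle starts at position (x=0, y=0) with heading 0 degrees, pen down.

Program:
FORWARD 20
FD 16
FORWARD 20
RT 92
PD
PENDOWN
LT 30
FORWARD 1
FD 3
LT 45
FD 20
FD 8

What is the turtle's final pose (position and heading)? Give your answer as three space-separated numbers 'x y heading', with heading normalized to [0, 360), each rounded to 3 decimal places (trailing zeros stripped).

Executing turtle program step by step:
Start: pos=(0,0), heading=0, pen down
FD 20: (0,0) -> (20,0) [heading=0, draw]
FD 16: (20,0) -> (36,0) [heading=0, draw]
FD 20: (36,0) -> (56,0) [heading=0, draw]
RT 92: heading 0 -> 268
PD: pen down
PD: pen down
LT 30: heading 268 -> 298
FD 1: (56,0) -> (56.469,-0.883) [heading=298, draw]
FD 3: (56.469,-0.883) -> (57.878,-3.532) [heading=298, draw]
LT 45: heading 298 -> 343
FD 20: (57.878,-3.532) -> (77.004,-9.379) [heading=343, draw]
FD 8: (77.004,-9.379) -> (84.654,-11.718) [heading=343, draw]
Final: pos=(84.654,-11.718), heading=343, 7 segment(s) drawn

Answer: 84.654 -11.718 343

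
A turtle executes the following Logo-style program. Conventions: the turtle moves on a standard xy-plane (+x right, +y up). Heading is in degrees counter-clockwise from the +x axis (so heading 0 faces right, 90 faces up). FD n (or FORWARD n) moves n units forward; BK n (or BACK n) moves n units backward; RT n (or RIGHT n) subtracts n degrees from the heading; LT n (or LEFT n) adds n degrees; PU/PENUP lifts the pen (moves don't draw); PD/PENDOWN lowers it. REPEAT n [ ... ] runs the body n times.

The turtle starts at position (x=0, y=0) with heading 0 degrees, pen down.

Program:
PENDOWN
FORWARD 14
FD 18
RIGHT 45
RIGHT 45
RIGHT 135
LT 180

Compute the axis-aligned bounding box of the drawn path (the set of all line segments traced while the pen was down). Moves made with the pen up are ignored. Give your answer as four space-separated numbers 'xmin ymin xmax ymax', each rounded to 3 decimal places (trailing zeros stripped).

Executing turtle program step by step:
Start: pos=(0,0), heading=0, pen down
PD: pen down
FD 14: (0,0) -> (14,0) [heading=0, draw]
FD 18: (14,0) -> (32,0) [heading=0, draw]
RT 45: heading 0 -> 315
RT 45: heading 315 -> 270
RT 135: heading 270 -> 135
LT 180: heading 135 -> 315
Final: pos=(32,0), heading=315, 2 segment(s) drawn

Segment endpoints: x in {0, 14, 32}, y in {0}
xmin=0, ymin=0, xmax=32, ymax=0

Answer: 0 0 32 0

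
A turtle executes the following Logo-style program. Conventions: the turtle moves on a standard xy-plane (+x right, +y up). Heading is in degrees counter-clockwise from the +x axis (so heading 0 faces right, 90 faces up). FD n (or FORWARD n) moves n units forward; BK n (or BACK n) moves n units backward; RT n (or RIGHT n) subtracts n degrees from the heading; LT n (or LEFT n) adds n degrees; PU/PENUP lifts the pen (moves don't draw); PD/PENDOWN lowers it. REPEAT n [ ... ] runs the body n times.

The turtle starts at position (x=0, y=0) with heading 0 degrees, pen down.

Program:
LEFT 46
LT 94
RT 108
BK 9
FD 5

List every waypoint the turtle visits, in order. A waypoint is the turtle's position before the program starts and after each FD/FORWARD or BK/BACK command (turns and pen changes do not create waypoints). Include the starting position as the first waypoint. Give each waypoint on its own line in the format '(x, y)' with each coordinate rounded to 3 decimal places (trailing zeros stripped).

Executing turtle program step by step:
Start: pos=(0,0), heading=0, pen down
LT 46: heading 0 -> 46
LT 94: heading 46 -> 140
RT 108: heading 140 -> 32
BK 9: (0,0) -> (-7.632,-4.769) [heading=32, draw]
FD 5: (-7.632,-4.769) -> (-3.392,-2.12) [heading=32, draw]
Final: pos=(-3.392,-2.12), heading=32, 2 segment(s) drawn
Waypoints (3 total):
(0, 0)
(-7.632, -4.769)
(-3.392, -2.12)

Answer: (0, 0)
(-7.632, -4.769)
(-3.392, -2.12)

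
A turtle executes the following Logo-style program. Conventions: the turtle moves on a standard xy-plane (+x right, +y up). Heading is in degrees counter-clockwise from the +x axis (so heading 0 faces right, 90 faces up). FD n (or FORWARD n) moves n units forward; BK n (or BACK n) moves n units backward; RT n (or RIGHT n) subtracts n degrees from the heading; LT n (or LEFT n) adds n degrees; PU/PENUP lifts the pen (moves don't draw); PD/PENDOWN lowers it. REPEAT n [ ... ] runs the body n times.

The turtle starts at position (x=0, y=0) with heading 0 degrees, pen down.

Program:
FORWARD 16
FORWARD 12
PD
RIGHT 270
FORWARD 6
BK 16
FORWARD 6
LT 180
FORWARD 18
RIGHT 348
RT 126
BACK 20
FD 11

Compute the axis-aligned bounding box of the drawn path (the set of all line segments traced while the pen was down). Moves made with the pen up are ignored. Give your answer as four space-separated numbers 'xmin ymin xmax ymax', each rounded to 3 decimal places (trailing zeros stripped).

Executing turtle program step by step:
Start: pos=(0,0), heading=0, pen down
FD 16: (0,0) -> (16,0) [heading=0, draw]
FD 12: (16,0) -> (28,0) [heading=0, draw]
PD: pen down
RT 270: heading 0 -> 90
FD 6: (28,0) -> (28,6) [heading=90, draw]
BK 16: (28,6) -> (28,-10) [heading=90, draw]
FD 6: (28,-10) -> (28,-4) [heading=90, draw]
LT 180: heading 90 -> 270
FD 18: (28,-4) -> (28,-22) [heading=270, draw]
RT 348: heading 270 -> 282
RT 126: heading 282 -> 156
BK 20: (28,-22) -> (46.271,-30.135) [heading=156, draw]
FD 11: (46.271,-30.135) -> (36.222,-25.661) [heading=156, draw]
Final: pos=(36.222,-25.661), heading=156, 8 segment(s) drawn

Segment endpoints: x in {0, 16, 28, 28, 36.222, 46.271}, y in {-30.135, -25.661, -22, -10, -4, 0, 6}
xmin=0, ymin=-30.135, xmax=46.271, ymax=6

Answer: 0 -30.135 46.271 6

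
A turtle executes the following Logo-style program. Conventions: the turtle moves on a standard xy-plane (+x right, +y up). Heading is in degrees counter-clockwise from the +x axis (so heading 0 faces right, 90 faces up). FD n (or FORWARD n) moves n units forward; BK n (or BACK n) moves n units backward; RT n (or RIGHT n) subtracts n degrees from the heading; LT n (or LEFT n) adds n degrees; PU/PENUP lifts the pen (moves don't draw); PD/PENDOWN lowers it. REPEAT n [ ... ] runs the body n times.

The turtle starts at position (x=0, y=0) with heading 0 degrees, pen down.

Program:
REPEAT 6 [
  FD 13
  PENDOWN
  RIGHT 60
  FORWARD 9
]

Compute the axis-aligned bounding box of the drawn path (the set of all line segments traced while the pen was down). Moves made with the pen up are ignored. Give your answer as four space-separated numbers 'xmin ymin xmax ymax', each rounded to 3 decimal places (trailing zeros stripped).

Executing turtle program step by step:
Start: pos=(0,0), heading=0, pen down
REPEAT 6 [
  -- iteration 1/6 --
  FD 13: (0,0) -> (13,0) [heading=0, draw]
  PD: pen down
  RT 60: heading 0 -> 300
  FD 9: (13,0) -> (17.5,-7.794) [heading=300, draw]
  -- iteration 2/6 --
  FD 13: (17.5,-7.794) -> (24,-19.053) [heading=300, draw]
  PD: pen down
  RT 60: heading 300 -> 240
  FD 9: (24,-19.053) -> (19.5,-26.847) [heading=240, draw]
  -- iteration 3/6 --
  FD 13: (19.5,-26.847) -> (13,-38.105) [heading=240, draw]
  PD: pen down
  RT 60: heading 240 -> 180
  FD 9: (13,-38.105) -> (4,-38.105) [heading=180, draw]
  -- iteration 4/6 --
  FD 13: (4,-38.105) -> (-9,-38.105) [heading=180, draw]
  PD: pen down
  RT 60: heading 180 -> 120
  FD 9: (-9,-38.105) -> (-13.5,-30.311) [heading=120, draw]
  -- iteration 5/6 --
  FD 13: (-13.5,-30.311) -> (-20,-19.053) [heading=120, draw]
  PD: pen down
  RT 60: heading 120 -> 60
  FD 9: (-20,-19.053) -> (-15.5,-11.258) [heading=60, draw]
  -- iteration 6/6 --
  FD 13: (-15.5,-11.258) -> (-9,0) [heading=60, draw]
  PD: pen down
  RT 60: heading 60 -> 0
  FD 9: (-9,0) -> (0,0) [heading=0, draw]
]
Final: pos=(0,0), heading=0, 12 segment(s) drawn

Segment endpoints: x in {-20, -15.5, -13.5, -9, -9, 0, 0, 4, 13, 13, 17.5, 19.5, 24}, y in {-38.105, -30.311, -26.847, -19.053, -19.053, -11.258, -7.794, 0, 0, 0}
xmin=-20, ymin=-38.105, xmax=24, ymax=0

Answer: -20 -38.105 24 0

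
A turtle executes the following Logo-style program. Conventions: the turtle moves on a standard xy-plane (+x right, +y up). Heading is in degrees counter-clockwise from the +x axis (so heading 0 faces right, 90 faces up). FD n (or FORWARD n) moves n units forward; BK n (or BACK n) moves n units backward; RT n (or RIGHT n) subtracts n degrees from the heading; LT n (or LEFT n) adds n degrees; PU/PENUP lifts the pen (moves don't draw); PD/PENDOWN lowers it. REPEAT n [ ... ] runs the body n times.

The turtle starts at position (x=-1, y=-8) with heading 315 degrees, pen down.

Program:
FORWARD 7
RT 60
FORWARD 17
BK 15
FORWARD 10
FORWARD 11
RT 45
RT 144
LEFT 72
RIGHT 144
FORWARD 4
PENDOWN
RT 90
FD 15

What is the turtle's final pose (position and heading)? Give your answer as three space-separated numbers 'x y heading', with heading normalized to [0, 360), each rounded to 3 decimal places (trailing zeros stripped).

Answer: 0.407 -50.502 264

Derivation:
Executing turtle program step by step:
Start: pos=(-1,-8), heading=315, pen down
FD 7: (-1,-8) -> (3.95,-12.95) [heading=315, draw]
RT 60: heading 315 -> 255
FD 17: (3.95,-12.95) -> (-0.45,-29.37) [heading=255, draw]
BK 15: (-0.45,-29.37) -> (3.432,-14.882) [heading=255, draw]
FD 10: (3.432,-14.882) -> (0.844,-24.541) [heading=255, draw]
FD 11: (0.844,-24.541) -> (-2.003,-35.166) [heading=255, draw]
RT 45: heading 255 -> 210
RT 144: heading 210 -> 66
LT 72: heading 66 -> 138
RT 144: heading 138 -> 354
FD 4: (-2.003,-35.166) -> (1.975,-35.584) [heading=354, draw]
PD: pen down
RT 90: heading 354 -> 264
FD 15: (1.975,-35.584) -> (0.407,-50.502) [heading=264, draw]
Final: pos=(0.407,-50.502), heading=264, 7 segment(s) drawn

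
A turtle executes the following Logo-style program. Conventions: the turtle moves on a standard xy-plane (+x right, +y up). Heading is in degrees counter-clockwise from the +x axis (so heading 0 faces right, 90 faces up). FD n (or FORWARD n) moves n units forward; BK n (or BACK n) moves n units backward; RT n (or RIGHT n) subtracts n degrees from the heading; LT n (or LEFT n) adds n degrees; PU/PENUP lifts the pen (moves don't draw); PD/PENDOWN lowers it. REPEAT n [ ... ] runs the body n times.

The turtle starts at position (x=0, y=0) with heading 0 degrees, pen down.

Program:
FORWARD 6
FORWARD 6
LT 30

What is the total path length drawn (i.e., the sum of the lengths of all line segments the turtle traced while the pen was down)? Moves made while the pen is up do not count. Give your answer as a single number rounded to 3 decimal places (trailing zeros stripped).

Answer: 12

Derivation:
Executing turtle program step by step:
Start: pos=(0,0), heading=0, pen down
FD 6: (0,0) -> (6,0) [heading=0, draw]
FD 6: (6,0) -> (12,0) [heading=0, draw]
LT 30: heading 0 -> 30
Final: pos=(12,0), heading=30, 2 segment(s) drawn

Segment lengths:
  seg 1: (0,0) -> (6,0), length = 6
  seg 2: (6,0) -> (12,0), length = 6
Total = 12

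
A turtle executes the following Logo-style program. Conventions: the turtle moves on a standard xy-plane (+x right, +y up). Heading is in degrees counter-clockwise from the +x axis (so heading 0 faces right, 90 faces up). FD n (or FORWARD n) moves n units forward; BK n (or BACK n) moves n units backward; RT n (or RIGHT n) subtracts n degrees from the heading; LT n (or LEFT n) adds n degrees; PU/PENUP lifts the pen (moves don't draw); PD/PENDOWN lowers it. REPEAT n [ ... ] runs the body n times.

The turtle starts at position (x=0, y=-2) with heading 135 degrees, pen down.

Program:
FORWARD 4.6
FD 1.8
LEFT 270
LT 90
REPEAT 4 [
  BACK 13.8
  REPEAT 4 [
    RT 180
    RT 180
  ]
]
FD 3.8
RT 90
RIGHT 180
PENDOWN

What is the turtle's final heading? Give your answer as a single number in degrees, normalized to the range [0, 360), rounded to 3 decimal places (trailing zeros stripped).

Executing turtle program step by step:
Start: pos=(0,-2), heading=135, pen down
FD 4.6: (0,-2) -> (-3.253,1.253) [heading=135, draw]
FD 1.8: (-3.253,1.253) -> (-4.525,2.525) [heading=135, draw]
LT 270: heading 135 -> 45
LT 90: heading 45 -> 135
REPEAT 4 [
  -- iteration 1/4 --
  BK 13.8: (-4.525,2.525) -> (5.233,-7.233) [heading=135, draw]
  REPEAT 4 [
    -- iteration 1/4 --
    RT 180: heading 135 -> 315
    RT 180: heading 315 -> 135
    -- iteration 2/4 --
    RT 180: heading 135 -> 315
    RT 180: heading 315 -> 135
    -- iteration 3/4 --
    RT 180: heading 135 -> 315
    RT 180: heading 315 -> 135
    -- iteration 4/4 --
    RT 180: heading 135 -> 315
    RT 180: heading 315 -> 135
  ]
  -- iteration 2/4 --
  BK 13.8: (5.233,-7.233) -> (14.991,-16.991) [heading=135, draw]
  REPEAT 4 [
    -- iteration 1/4 --
    RT 180: heading 135 -> 315
    RT 180: heading 315 -> 135
    -- iteration 2/4 --
    RT 180: heading 135 -> 315
    RT 180: heading 315 -> 135
    -- iteration 3/4 --
    RT 180: heading 135 -> 315
    RT 180: heading 315 -> 135
    -- iteration 4/4 --
    RT 180: heading 135 -> 315
    RT 180: heading 315 -> 135
  ]
  -- iteration 3/4 --
  BK 13.8: (14.991,-16.991) -> (24.749,-26.749) [heading=135, draw]
  REPEAT 4 [
    -- iteration 1/4 --
    RT 180: heading 135 -> 315
    RT 180: heading 315 -> 135
    -- iteration 2/4 --
    RT 180: heading 135 -> 315
    RT 180: heading 315 -> 135
    -- iteration 3/4 --
    RT 180: heading 135 -> 315
    RT 180: heading 315 -> 135
    -- iteration 4/4 --
    RT 180: heading 135 -> 315
    RT 180: heading 315 -> 135
  ]
  -- iteration 4/4 --
  BK 13.8: (24.749,-26.749) -> (34.507,-36.507) [heading=135, draw]
  REPEAT 4 [
    -- iteration 1/4 --
    RT 180: heading 135 -> 315
    RT 180: heading 315 -> 135
    -- iteration 2/4 --
    RT 180: heading 135 -> 315
    RT 180: heading 315 -> 135
    -- iteration 3/4 --
    RT 180: heading 135 -> 315
    RT 180: heading 315 -> 135
    -- iteration 4/4 --
    RT 180: heading 135 -> 315
    RT 180: heading 315 -> 135
  ]
]
FD 3.8: (34.507,-36.507) -> (31.82,-33.82) [heading=135, draw]
RT 90: heading 135 -> 45
RT 180: heading 45 -> 225
PD: pen down
Final: pos=(31.82,-33.82), heading=225, 7 segment(s) drawn

Answer: 225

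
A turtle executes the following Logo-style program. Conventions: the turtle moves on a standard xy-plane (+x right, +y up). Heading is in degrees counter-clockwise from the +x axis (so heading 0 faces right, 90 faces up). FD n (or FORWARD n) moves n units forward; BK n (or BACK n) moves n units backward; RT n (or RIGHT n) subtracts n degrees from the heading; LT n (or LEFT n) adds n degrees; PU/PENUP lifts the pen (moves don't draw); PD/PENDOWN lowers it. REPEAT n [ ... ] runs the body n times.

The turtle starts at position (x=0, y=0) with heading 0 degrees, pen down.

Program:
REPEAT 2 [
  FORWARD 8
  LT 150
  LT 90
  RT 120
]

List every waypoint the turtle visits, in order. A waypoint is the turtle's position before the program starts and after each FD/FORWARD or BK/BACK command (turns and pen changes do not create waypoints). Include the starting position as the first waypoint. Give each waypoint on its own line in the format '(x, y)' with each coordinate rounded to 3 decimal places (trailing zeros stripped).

Answer: (0, 0)
(8, 0)
(4, 6.928)

Derivation:
Executing turtle program step by step:
Start: pos=(0,0), heading=0, pen down
REPEAT 2 [
  -- iteration 1/2 --
  FD 8: (0,0) -> (8,0) [heading=0, draw]
  LT 150: heading 0 -> 150
  LT 90: heading 150 -> 240
  RT 120: heading 240 -> 120
  -- iteration 2/2 --
  FD 8: (8,0) -> (4,6.928) [heading=120, draw]
  LT 150: heading 120 -> 270
  LT 90: heading 270 -> 0
  RT 120: heading 0 -> 240
]
Final: pos=(4,6.928), heading=240, 2 segment(s) drawn
Waypoints (3 total):
(0, 0)
(8, 0)
(4, 6.928)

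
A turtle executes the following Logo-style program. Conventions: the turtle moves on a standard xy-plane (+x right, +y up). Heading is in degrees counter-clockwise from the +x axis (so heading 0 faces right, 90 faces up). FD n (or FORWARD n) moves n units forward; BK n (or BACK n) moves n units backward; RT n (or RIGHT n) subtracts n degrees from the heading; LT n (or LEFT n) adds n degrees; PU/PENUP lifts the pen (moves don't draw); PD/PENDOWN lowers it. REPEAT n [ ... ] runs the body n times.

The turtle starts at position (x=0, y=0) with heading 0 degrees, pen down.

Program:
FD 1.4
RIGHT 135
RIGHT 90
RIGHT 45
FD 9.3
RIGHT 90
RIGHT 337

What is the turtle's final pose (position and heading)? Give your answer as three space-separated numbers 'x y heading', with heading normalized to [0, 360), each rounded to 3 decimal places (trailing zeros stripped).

Answer: 1.4 9.3 23

Derivation:
Executing turtle program step by step:
Start: pos=(0,0), heading=0, pen down
FD 1.4: (0,0) -> (1.4,0) [heading=0, draw]
RT 135: heading 0 -> 225
RT 90: heading 225 -> 135
RT 45: heading 135 -> 90
FD 9.3: (1.4,0) -> (1.4,9.3) [heading=90, draw]
RT 90: heading 90 -> 0
RT 337: heading 0 -> 23
Final: pos=(1.4,9.3), heading=23, 2 segment(s) drawn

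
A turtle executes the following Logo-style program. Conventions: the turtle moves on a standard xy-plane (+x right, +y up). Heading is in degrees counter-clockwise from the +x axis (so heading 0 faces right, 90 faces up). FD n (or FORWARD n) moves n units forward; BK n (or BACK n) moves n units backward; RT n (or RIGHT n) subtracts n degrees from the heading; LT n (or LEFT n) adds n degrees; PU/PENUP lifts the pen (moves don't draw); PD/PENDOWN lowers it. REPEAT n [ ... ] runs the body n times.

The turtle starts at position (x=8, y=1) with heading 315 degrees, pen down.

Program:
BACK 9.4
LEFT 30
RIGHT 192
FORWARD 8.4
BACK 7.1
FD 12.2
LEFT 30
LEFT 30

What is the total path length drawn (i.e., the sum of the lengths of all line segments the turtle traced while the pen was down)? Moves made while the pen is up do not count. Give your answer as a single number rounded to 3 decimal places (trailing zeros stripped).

Executing turtle program step by step:
Start: pos=(8,1), heading=315, pen down
BK 9.4: (8,1) -> (1.353,7.647) [heading=315, draw]
LT 30: heading 315 -> 345
RT 192: heading 345 -> 153
FD 8.4: (1.353,7.647) -> (-6.131,11.46) [heading=153, draw]
BK 7.1: (-6.131,11.46) -> (0.195,8.237) [heading=153, draw]
FD 12.2: (0.195,8.237) -> (-10.675,13.776) [heading=153, draw]
LT 30: heading 153 -> 183
LT 30: heading 183 -> 213
Final: pos=(-10.675,13.776), heading=213, 4 segment(s) drawn

Segment lengths:
  seg 1: (8,1) -> (1.353,7.647), length = 9.4
  seg 2: (1.353,7.647) -> (-6.131,11.46), length = 8.4
  seg 3: (-6.131,11.46) -> (0.195,8.237), length = 7.1
  seg 4: (0.195,8.237) -> (-10.675,13.776), length = 12.2
Total = 37.1

Answer: 37.1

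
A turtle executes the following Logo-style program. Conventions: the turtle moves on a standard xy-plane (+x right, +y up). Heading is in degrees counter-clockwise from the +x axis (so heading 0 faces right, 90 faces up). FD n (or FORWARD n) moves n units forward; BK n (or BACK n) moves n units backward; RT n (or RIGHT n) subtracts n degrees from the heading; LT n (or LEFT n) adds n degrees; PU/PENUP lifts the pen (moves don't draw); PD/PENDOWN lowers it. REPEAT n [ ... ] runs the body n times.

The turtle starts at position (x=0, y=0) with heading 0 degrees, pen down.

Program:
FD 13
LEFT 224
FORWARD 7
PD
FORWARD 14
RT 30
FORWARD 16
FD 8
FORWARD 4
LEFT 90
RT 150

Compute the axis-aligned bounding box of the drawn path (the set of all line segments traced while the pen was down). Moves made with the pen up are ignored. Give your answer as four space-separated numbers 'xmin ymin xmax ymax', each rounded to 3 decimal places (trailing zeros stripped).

Executing turtle program step by step:
Start: pos=(0,0), heading=0, pen down
FD 13: (0,0) -> (13,0) [heading=0, draw]
LT 224: heading 0 -> 224
FD 7: (13,0) -> (7.965,-4.863) [heading=224, draw]
PD: pen down
FD 14: (7.965,-4.863) -> (-2.106,-14.588) [heading=224, draw]
RT 30: heading 224 -> 194
FD 16: (-2.106,-14.588) -> (-17.631,-18.459) [heading=194, draw]
FD 8: (-17.631,-18.459) -> (-25.393,-20.394) [heading=194, draw]
FD 4: (-25.393,-20.394) -> (-29.274,-21.362) [heading=194, draw]
LT 90: heading 194 -> 284
RT 150: heading 284 -> 134
Final: pos=(-29.274,-21.362), heading=134, 6 segment(s) drawn

Segment endpoints: x in {-29.274, -25.393, -17.631, -2.106, 0, 7.965, 13}, y in {-21.362, -20.394, -18.459, -14.588, -4.863, 0}
xmin=-29.274, ymin=-21.362, xmax=13, ymax=0

Answer: -29.274 -21.362 13 0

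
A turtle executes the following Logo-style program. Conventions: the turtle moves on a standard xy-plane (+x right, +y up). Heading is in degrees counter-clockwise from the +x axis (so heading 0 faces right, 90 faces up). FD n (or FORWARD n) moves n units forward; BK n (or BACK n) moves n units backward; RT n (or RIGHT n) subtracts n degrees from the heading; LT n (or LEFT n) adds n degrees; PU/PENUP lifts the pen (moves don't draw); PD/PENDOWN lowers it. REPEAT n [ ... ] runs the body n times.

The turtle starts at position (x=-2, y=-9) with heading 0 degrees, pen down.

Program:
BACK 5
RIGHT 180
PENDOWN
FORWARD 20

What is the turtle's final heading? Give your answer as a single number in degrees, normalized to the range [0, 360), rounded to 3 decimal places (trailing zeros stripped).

Executing turtle program step by step:
Start: pos=(-2,-9), heading=0, pen down
BK 5: (-2,-9) -> (-7,-9) [heading=0, draw]
RT 180: heading 0 -> 180
PD: pen down
FD 20: (-7,-9) -> (-27,-9) [heading=180, draw]
Final: pos=(-27,-9), heading=180, 2 segment(s) drawn

Answer: 180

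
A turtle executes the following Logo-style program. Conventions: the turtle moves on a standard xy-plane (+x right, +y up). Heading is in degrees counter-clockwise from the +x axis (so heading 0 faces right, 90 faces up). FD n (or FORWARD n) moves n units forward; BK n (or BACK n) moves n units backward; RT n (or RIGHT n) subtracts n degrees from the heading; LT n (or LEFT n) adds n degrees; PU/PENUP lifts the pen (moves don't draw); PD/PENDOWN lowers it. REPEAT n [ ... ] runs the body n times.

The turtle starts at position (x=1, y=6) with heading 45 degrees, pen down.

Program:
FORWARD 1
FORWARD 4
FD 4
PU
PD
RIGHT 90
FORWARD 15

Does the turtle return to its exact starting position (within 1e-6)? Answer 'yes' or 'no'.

Executing turtle program step by step:
Start: pos=(1,6), heading=45, pen down
FD 1: (1,6) -> (1.707,6.707) [heading=45, draw]
FD 4: (1.707,6.707) -> (4.536,9.536) [heading=45, draw]
FD 4: (4.536,9.536) -> (7.364,12.364) [heading=45, draw]
PU: pen up
PD: pen down
RT 90: heading 45 -> 315
FD 15: (7.364,12.364) -> (17.971,1.757) [heading=315, draw]
Final: pos=(17.971,1.757), heading=315, 4 segment(s) drawn

Start position: (1, 6)
Final position: (17.971, 1.757)
Distance = 17.493; >= 1e-6 -> NOT closed

Answer: no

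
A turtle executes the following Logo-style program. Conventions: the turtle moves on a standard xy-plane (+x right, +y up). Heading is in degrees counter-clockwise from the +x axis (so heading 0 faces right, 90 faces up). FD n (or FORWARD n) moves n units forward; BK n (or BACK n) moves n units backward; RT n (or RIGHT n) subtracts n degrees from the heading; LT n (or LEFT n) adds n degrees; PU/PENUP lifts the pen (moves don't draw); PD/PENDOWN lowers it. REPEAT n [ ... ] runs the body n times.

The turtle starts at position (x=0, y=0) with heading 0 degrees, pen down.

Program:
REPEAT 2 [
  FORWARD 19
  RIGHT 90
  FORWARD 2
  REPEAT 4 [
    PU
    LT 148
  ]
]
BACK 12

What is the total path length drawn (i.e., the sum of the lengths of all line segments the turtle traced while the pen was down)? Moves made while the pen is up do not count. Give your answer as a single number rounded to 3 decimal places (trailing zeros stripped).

Answer: 21

Derivation:
Executing turtle program step by step:
Start: pos=(0,0), heading=0, pen down
REPEAT 2 [
  -- iteration 1/2 --
  FD 19: (0,0) -> (19,0) [heading=0, draw]
  RT 90: heading 0 -> 270
  FD 2: (19,0) -> (19,-2) [heading=270, draw]
  REPEAT 4 [
    -- iteration 1/4 --
    PU: pen up
    LT 148: heading 270 -> 58
    -- iteration 2/4 --
    PU: pen up
    LT 148: heading 58 -> 206
    -- iteration 3/4 --
    PU: pen up
    LT 148: heading 206 -> 354
    -- iteration 4/4 --
    PU: pen up
    LT 148: heading 354 -> 142
  ]
  -- iteration 2/2 --
  FD 19: (19,-2) -> (4.028,9.698) [heading=142, move]
  RT 90: heading 142 -> 52
  FD 2: (4.028,9.698) -> (5.259,11.274) [heading=52, move]
  REPEAT 4 [
    -- iteration 1/4 --
    PU: pen up
    LT 148: heading 52 -> 200
    -- iteration 2/4 --
    PU: pen up
    LT 148: heading 200 -> 348
    -- iteration 3/4 --
    PU: pen up
    LT 148: heading 348 -> 136
    -- iteration 4/4 --
    PU: pen up
    LT 148: heading 136 -> 284
  ]
]
BK 12: (5.259,11.274) -> (2.356,22.917) [heading=284, move]
Final: pos=(2.356,22.917), heading=284, 2 segment(s) drawn

Segment lengths:
  seg 1: (0,0) -> (19,0), length = 19
  seg 2: (19,0) -> (19,-2), length = 2
Total = 21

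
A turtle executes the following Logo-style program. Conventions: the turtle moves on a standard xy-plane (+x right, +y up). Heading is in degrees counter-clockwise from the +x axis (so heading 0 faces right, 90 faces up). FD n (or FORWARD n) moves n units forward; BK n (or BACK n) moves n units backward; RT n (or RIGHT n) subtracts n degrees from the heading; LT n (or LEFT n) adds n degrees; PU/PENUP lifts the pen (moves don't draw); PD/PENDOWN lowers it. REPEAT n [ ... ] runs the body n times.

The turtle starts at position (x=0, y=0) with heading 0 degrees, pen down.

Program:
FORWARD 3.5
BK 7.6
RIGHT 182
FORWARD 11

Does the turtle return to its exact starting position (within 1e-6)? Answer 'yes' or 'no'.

Answer: no

Derivation:
Executing turtle program step by step:
Start: pos=(0,0), heading=0, pen down
FD 3.5: (0,0) -> (3.5,0) [heading=0, draw]
BK 7.6: (3.5,0) -> (-4.1,0) [heading=0, draw]
RT 182: heading 0 -> 178
FD 11: (-4.1,0) -> (-15.093,0.384) [heading=178, draw]
Final: pos=(-15.093,0.384), heading=178, 3 segment(s) drawn

Start position: (0, 0)
Final position: (-15.093, 0.384)
Distance = 15.098; >= 1e-6 -> NOT closed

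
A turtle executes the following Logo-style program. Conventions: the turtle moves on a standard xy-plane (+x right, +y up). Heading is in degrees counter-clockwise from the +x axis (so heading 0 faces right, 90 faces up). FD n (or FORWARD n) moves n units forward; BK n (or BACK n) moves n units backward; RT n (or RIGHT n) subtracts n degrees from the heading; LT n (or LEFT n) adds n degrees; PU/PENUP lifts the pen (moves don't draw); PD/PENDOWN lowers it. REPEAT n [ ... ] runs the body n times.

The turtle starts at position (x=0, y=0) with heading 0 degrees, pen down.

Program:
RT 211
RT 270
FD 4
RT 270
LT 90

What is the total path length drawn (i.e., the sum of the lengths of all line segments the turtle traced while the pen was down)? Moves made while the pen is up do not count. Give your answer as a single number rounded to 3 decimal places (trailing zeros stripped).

Answer: 4

Derivation:
Executing turtle program step by step:
Start: pos=(0,0), heading=0, pen down
RT 211: heading 0 -> 149
RT 270: heading 149 -> 239
FD 4: (0,0) -> (-2.06,-3.429) [heading=239, draw]
RT 270: heading 239 -> 329
LT 90: heading 329 -> 59
Final: pos=(-2.06,-3.429), heading=59, 1 segment(s) drawn

Segment lengths:
  seg 1: (0,0) -> (-2.06,-3.429), length = 4
Total = 4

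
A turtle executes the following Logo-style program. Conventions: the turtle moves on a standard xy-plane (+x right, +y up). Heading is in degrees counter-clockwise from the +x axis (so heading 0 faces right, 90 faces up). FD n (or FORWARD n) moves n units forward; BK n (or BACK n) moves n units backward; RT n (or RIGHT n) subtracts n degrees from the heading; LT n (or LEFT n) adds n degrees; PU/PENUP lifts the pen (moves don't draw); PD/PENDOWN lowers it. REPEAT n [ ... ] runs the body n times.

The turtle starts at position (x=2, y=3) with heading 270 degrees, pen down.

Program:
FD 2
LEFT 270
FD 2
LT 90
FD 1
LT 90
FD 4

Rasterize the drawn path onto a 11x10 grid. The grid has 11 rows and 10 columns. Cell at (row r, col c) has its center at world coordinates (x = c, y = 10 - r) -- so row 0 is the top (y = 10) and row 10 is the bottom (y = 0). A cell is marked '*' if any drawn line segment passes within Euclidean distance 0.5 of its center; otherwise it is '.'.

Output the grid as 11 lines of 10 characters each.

Segment 0: (2,3) -> (2,1)
Segment 1: (2,1) -> (-0,1)
Segment 2: (-0,1) -> (-0,0)
Segment 3: (-0,0) -> (4,-0)

Answer: ..........
..........
..........
..........
..........
..........
..........
..*.......
..*.......
***.......
*****.....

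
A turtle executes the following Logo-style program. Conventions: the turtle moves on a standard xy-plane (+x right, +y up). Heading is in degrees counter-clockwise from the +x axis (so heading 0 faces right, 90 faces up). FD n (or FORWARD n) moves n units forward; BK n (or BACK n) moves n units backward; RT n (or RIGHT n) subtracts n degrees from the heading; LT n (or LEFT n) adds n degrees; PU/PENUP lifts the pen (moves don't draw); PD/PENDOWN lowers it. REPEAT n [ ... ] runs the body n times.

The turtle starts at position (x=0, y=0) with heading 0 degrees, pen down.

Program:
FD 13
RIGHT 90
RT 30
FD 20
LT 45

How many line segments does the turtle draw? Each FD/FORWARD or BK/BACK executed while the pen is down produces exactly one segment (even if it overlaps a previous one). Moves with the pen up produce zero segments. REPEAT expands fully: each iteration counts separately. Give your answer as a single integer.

Answer: 2

Derivation:
Executing turtle program step by step:
Start: pos=(0,0), heading=0, pen down
FD 13: (0,0) -> (13,0) [heading=0, draw]
RT 90: heading 0 -> 270
RT 30: heading 270 -> 240
FD 20: (13,0) -> (3,-17.321) [heading=240, draw]
LT 45: heading 240 -> 285
Final: pos=(3,-17.321), heading=285, 2 segment(s) drawn
Segments drawn: 2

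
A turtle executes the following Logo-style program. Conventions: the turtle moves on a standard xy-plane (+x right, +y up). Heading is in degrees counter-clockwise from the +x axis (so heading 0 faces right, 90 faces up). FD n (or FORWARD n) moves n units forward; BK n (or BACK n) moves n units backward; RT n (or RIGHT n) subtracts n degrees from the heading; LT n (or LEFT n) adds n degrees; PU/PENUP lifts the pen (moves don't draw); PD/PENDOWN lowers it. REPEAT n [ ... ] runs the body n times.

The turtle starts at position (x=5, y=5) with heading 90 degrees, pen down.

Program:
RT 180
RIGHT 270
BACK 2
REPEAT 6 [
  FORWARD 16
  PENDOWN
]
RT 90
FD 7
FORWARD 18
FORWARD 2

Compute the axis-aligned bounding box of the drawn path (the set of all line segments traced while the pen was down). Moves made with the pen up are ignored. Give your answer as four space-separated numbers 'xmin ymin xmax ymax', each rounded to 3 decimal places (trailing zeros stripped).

Executing turtle program step by step:
Start: pos=(5,5), heading=90, pen down
RT 180: heading 90 -> 270
RT 270: heading 270 -> 0
BK 2: (5,5) -> (3,5) [heading=0, draw]
REPEAT 6 [
  -- iteration 1/6 --
  FD 16: (3,5) -> (19,5) [heading=0, draw]
  PD: pen down
  -- iteration 2/6 --
  FD 16: (19,5) -> (35,5) [heading=0, draw]
  PD: pen down
  -- iteration 3/6 --
  FD 16: (35,5) -> (51,5) [heading=0, draw]
  PD: pen down
  -- iteration 4/6 --
  FD 16: (51,5) -> (67,5) [heading=0, draw]
  PD: pen down
  -- iteration 5/6 --
  FD 16: (67,5) -> (83,5) [heading=0, draw]
  PD: pen down
  -- iteration 6/6 --
  FD 16: (83,5) -> (99,5) [heading=0, draw]
  PD: pen down
]
RT 90: heading 0 -> 270
FD 7: (99,5) -> (99,-2) [heading=270, draw]
FD 18: (99,-2) -> (99,-20) [heading=270, draw]
FD 2: (99,-20) -> (99,-22) [heading=270, draw]
Final: pos=(99,-22), heading=270, 10 segment(s) drawn

Segment endpoints: x in {3, 5, 19, 35, 51, 67, 83, 99}, y in {-22, -20, -2, 5, 5, 5, 5, 5, 5, 5, 5}
xmin=3, ymin=-22, xmax=99, ymax=5

Answer: 3 -22 99 5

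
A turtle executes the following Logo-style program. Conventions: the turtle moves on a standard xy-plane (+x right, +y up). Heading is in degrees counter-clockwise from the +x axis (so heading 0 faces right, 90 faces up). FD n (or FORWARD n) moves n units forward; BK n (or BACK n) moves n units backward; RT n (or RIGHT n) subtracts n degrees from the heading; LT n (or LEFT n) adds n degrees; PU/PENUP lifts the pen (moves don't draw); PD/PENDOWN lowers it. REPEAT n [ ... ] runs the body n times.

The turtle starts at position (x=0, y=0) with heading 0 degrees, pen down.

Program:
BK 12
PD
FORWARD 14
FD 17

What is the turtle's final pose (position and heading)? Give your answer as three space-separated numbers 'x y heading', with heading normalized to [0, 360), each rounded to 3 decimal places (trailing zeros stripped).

Answer: 19 0 0

Derivation:
Executing turtle program step by step:
Start: pos=(0,0), heading=0, pen down
BK 12: (0,0) -> (-12,0) [heading=0, draw]
PD: pen down
FD 14: (-12,0) -> (2,0) [heading=0, draw]
FD 17: (2,0) -> (19,0) [heading=0, draw]
Final: pos=(19,0), heading=0, 3 segment(s) drawn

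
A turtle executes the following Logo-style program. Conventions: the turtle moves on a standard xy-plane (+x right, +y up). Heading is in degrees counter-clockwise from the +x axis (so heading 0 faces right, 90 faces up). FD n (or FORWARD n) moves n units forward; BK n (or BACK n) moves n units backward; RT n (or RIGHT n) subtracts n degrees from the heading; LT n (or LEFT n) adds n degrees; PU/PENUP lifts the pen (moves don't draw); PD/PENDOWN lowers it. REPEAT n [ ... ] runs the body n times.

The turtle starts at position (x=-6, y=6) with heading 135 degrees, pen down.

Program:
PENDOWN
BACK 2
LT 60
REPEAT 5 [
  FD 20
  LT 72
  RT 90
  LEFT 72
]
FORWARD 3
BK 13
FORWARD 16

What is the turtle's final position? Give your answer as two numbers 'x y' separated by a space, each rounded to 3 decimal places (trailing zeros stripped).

Answer: 10.827 -15.744

Derivation:
Executing turtle program step by step:
Start: pos=(-6,6), heading=135, pen down
PD: pen down
BK 2: (-6,6) -> (-4.586,4.586) [heading=135, draw]
LT 60: heading 135 -> 195
REPEAT 5 [
  -- iteration 1/5 --
  FD 20: (-4.586,4.586) -> (-23.904,-0.591) [heading=195, draw]
  LT 72: heading 195 -> 267
  RT 90: heading 267 -> 177
  LT 72: heading 177 -> 249
  -- iteration 2/5 --
  FD 20: (-23.904,-0.591) -> (-31.072,-19.262) [heading=249, draw]
  LT 72: heading 249 -> 321
  RT 90: heading 321 -> 231
  LT 72: heading 231 -> 303
  -- iteration 3/5 --
  FD 20: (-31.072,-19.262) -> (-20.179,-36.036) [heading=303, draw]
  LT 72: heading 303 -> 15
  RT 90: heading 15 -> 285
  LT 72: heading 285 -> 357
  -- iteration 4/5 --
  FD 20: (-20.179,-36.036) -> (-0.206,-37.082) [heading=357, draw]
  LT 72: heading 357 -> 69
  RT 90: heading 69 -> 339
  LT 72: heading 339 -> 51
  -- iteration 5/5 --
  FD 20: (-0.206,-37.082) -> (12.38,-21.539) [heading=51, draw]
  LT 72: heading 51 -> 123
  RT 90: heading 123 -> 33
  LT 72: heading 33 -> 105
]
FD 3: (12.38,-21.539) -> (11.604,-18.642) [heading=105, draw]
BK 13: (11.604,-18.642) -> (14.968,-31.199) [heading=105, draw]
FD 16: (14.968,-31.199) -> (10.827,-15.744) [heading=105, draw]
Final: pos=(10.827,-15.744), heading=105, 9 segment(s) drawn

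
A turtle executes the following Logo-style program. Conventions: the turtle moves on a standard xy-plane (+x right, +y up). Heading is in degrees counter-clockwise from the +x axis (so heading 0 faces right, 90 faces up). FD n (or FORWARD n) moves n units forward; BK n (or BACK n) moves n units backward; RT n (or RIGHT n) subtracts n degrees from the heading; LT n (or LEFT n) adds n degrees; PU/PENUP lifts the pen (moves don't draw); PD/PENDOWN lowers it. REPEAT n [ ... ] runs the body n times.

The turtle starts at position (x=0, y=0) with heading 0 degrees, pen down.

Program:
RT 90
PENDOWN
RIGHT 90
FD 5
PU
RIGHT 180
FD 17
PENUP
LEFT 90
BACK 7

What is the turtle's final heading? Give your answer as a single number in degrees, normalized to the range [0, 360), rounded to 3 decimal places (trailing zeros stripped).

Executing turtle program step by step:
Start: pos=(0,0), heading=0, pen down
RT 90: heading 0 -> 270
PD: pen down
RT 90: heading 270 -> 180
FD 5: (0,0) -> (-5,0) [heading=180, draw]
PU: pen up
RT 180: heading 180 -> 0
FD 17: (-5,0) -> (12,0) [heading=0, move]
PU: pen up
LT 90: heading 0 -> 90
BK 7: (12,0) -> (12,-7) [heading=90, move]
Final: pos=(12,-7), heading=90, 1 segment(s) drawn

Answer: 90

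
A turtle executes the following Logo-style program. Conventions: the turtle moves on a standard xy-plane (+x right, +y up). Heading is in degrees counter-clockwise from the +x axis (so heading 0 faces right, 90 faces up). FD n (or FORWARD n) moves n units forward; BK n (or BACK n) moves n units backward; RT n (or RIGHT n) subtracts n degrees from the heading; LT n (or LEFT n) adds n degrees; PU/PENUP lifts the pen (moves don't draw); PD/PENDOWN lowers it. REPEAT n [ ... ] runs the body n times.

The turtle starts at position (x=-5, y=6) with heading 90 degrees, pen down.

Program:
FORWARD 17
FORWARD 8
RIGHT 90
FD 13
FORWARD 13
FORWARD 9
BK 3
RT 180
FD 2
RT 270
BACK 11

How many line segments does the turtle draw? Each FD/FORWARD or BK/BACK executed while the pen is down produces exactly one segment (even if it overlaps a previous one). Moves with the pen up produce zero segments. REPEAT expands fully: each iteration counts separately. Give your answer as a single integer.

Executing turtle program step by step:
Start: pos=(-5,6), heading=90, pen down
FD 17: (-5,6) -> (-5,23) [heading=90, draw]
FD 8: (-5,23) -> (-5,31) [heading=90, draw]
RT 90: heading 90 -> 0
FD 13: (-5,31) -> (8,31) [heading=0, draw]
FD 13: (8,31) -> (21,31) [heading=0, draw]
FD 9: (21,31) -> (30,31) [heading=0, draw]
BK 3: (30,31) -> (27,31) [heading=0, draw]
RT 180: heading 0 -> 180
FD 2: (27,31) -> (25,31) [heading=180, draw]
RT 270: heading 180 -> 270
BK 11: (25,31) -> (25,42) [heading=270, draw]
Final: pos=(25,42), heading=270, 8 segment(s) drawn
Segments drawn: 8

Answer: 8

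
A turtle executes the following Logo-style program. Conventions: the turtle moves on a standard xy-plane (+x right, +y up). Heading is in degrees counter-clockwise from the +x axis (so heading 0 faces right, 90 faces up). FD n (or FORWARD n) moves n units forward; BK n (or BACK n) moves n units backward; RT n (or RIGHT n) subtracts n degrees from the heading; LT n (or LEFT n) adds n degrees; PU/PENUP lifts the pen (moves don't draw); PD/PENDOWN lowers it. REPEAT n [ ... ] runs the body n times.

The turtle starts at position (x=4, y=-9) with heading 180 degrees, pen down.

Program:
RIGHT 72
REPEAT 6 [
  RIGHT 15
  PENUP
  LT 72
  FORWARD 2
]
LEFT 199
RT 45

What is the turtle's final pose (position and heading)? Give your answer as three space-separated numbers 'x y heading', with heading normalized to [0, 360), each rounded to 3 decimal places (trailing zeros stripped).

Answer: 4.399 -9.52 244

Derivation:
Executing turtle program step by step:
Start: pos=(4,-9), heading=180, pen down
RT 72: heading 180 -> 108
REPEAT 6 [
  -- iteration 1/6 --
  RT 15: heading 108 -> 93
  PU: pen up
  LT 72: heading 93 -> 165
  FD 2: (4,-9) -> (2.068,-8.482) [heading=165, move]
  -- iteration 2/6 --
  RT 15: heading 165 -> 150
  PU: pen up
  LT 72: heading 150 -> 222
  FD 2: (2.068,-8.482) -> (0.582,-9.821) [heading=222, move]
  -- iteration 3/6 --
  RT 15: heading 222 -> 207
  PU: pen up
  LT 72: heading 207 -> 279
  FD 2: (0.582,-9.821) -> (0.895,-11.796) [heading=279, move]
  -- iteration 4/6 --
  RT 15: heading 279 -> 264
  PU: pen up
  LT 72: heading 264 -> 336
  FD 2: (0.895,-11.796) -> (2.722,-12.609) [heading=336, move]
  -- iteration 5/6 --
  RT 15: heading 336 -> 321
  PU: pen up
  LT 72: heading 321 -> 33
  FD 2: (2.722,-12.609) -> (4.399,-11.52) [heading=33, move]
  -- iteration 6/6 --
  RT 15: heading 33 -> 18
  PU: pen up
  LT 72: heading 18 -> 90
  FD 2: (4.399,-11.52) -> (4.399,-9.52) [heading=90, move]
]
LT 199: heading 90 -> 289
RT 45: heading 289 -> 244
Final: pos=(4.399,-9.52), heading=244, 0 segment(s) drawn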